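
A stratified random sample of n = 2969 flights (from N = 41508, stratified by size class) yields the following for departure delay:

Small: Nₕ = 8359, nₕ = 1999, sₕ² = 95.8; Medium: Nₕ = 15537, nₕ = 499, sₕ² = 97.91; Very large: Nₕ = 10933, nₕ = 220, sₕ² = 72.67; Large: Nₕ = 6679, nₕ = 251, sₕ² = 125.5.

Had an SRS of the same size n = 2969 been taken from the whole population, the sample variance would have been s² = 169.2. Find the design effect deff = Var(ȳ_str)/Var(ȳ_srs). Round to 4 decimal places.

Var(ȳ_str) = Σ Wₕ²(1−fₕ)sₕ²/nₕ with Wₕ = Nₕ/41508:
  Small: (8359/41508)²·(1−1999/8359)·95.8/1999 = 0.0014787697
  Medium: (15537/41508)²·(1−499/15537)·97.91/499 = 0.026608484
  Very large: (10933/41508)²·(1−220/10933)·72.67/220 = 0.022455324
  Large: (6679/41508)²·(1−251/6679)·125.5/251 = 0.012459302
  → Var(ȳ_str) = 0.06300188.
Var(ȳ_srs) = (1 − 2969/41508)·169.2/2969 = 0.052912563.
deff = 0.06300188 / 0.052912563 = 1.1907.

1.1907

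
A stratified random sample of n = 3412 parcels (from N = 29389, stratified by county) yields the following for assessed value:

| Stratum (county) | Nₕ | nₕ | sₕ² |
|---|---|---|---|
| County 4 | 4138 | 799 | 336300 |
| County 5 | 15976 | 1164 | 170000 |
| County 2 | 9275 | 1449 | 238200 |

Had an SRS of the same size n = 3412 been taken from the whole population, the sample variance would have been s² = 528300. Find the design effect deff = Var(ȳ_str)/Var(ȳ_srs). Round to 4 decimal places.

0.4425

Var(ȳ_str) = Σ Wₕ²(1−fₕ)sₕ²/nₕ with Wₕ = Nₕ/29389:
  County 4: (4138/29389)²·(1−799/4138)·336300/799 = 6.7331358
  County 5: (15976/29389)²·(1−1164/15976)·170000/1164 = 40.013642
  County 2: (9275/29389)²·(1−1449/9275)·238200/1449 = 13.815211
  → Var(ȳ_str) = 60.561989.
Var(ȳ_srs) = (1 − 3412/29389)·528300/3412 = 136.85976.
deff = 60.561989 / 136.85976 = 0.4425.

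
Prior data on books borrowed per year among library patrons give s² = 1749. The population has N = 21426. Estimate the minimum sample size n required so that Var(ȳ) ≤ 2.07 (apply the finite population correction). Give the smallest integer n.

813

Without fpc, n₀ = s²/D = 1749/2.07 = 844.9275.
With fpc, (1 − n/N)·s²/n ≤ D requires n ≥ n₀/(1 + n₀/N) = 844.9275/(1 + 844.9275/21426) = 812.8721.
Rounding up, n = 813.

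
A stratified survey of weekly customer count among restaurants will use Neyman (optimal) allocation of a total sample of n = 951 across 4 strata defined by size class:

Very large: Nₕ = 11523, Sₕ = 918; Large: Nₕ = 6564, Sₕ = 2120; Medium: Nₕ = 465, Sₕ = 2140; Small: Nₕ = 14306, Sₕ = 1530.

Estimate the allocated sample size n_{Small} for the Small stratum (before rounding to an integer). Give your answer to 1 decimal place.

Neyman allocation: nₕ = n·NₕSₕ / Σⱼ NⱼSⱼ.
Σ NⱼSⱼ = 11523·918 + 6564·2120 + 465·2140 + 14306·1530 = 4.7377074 × 10^7.
n_{Small} = 951·14306·1530 / (4.7377074 × 10^7) = 439.4.

439.4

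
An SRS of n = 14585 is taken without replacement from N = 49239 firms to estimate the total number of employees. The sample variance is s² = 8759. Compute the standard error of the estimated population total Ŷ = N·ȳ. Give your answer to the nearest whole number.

32011

Var(Ŷ) = N²·Var(ȳ) = N²·(1 − n/N)·s²/n.
f = 14585/49239 = 0.29620829; Var(ȳ) = 0.70379171·8759/14585 = 0.42266106.
Var(Ŷ) = 49239² · 0.42266106 = 1.0247329 × 10^9.
SE(Ŷ) = √(1.0247329 × 10^9) = 32011.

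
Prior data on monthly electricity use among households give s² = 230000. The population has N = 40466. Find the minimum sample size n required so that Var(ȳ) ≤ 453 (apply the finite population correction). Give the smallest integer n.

502

Without fpc, n₀ = s²/D = 230000/453 = 507.7263.
With fpc, (1 − n/N)·s²/n ≤ D requires n ≥ n₀/(1 + n₀/N) = 507.7263/(1 + 507.7263/40466) = 501.4348.
Rounding up, n = 502.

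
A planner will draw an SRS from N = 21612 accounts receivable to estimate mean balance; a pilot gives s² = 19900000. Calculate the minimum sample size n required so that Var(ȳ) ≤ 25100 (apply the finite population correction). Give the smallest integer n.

765

Without fpc, n₀ = s²/D = 19900000/25100 = 792.8287.
With fpc, (1 − n/N)·s²/n ≤ D requires n ≥ n₀/(1 + n₀/N) = 792.8287/(1 + 792.8287/21612) = 764.7733.
Rounding up, n = 765.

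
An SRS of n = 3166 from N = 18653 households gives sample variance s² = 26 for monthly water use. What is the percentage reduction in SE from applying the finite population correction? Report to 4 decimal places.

f = n/N = 3166/18653 = 0.16973141.
SE_no-fpc = √(s²/n) = 0.090621494; SE_fpc = √((1−f)s²/n) = 0.082573468.
Ratio = √(1−f) = 0.91119075. Reduction = 100·(1 − 0.91119075) = 8.8809%.

8.8809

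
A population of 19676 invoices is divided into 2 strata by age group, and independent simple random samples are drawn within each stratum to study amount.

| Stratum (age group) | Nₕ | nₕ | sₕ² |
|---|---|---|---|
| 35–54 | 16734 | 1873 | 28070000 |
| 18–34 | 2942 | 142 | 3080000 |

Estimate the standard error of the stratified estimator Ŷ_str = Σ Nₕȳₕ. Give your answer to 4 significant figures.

Var(Ŷ_str) = Σₕ Nₕ²(1 − fₕ)sₕ²/nₕ.
35–54: 16734²·(1 − 1873/16734)·28070000/1873 = 3.7269403 × 10^12.
18–34: 2942²·(1 − 142/2942)·3080000/142 = 1.786747 × 10^11.
Sum = 3.905615 × 10^12.
SE = √(3.905615 × 10^12) = 1.976 × 10^6.

1.976 × 10^6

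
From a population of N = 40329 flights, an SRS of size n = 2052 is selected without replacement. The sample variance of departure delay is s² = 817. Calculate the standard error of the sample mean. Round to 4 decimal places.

Under SRS without replacement, Var(ȳ) = (1 − f)·s²/n with f = n/N = 2052/40329 = 0.05088150.
Var(ȳ) = (1 − 0.05088150)·817/2052 = 0.94911850·0.39814815 = 0.37788977.
SE(ȳ) = √(0.37788977) = 0.6147.

0.6147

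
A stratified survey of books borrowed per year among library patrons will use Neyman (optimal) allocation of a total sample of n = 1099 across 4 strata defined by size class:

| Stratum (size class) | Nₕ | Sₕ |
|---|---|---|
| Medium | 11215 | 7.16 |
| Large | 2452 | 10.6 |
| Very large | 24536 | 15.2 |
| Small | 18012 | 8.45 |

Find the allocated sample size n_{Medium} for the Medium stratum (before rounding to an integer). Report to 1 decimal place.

Neyman allocation: nₕ = n·NₕSₕ / Σⱼ NⱼSⱼ.
Σ NⱼSⱼ = 11215·7.16 + 2452·10.6 + 24536·15.2 + 18012·8.45 = 631439.2.
n_{Medium} = 1099·11215·7.16 / 631439.2 = 139.8.

139.8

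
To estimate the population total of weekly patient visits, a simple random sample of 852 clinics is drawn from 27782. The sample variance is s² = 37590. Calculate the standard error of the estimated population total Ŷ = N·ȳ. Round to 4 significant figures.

181700

Var(Ŷ) = N²·Var(ȳ) = N²·(1 − n/N)·s²/n.
f = 852/27782 = 0.03066734; Var(ȳ) = 0.96933266·37590/852 = 42.766684.
Var(Ŷ) = 27782² · 42.766684 = 3.3009017 × 10^10.
SE(Ŷ) = √(3.3009017 × 10^10) = 181700.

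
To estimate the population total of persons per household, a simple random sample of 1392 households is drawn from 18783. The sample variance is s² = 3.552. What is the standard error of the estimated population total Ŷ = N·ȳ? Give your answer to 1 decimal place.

Var(Ŷ) = N²·Var(ȳ) = N²·(1 − n/N)·s²/n.
f = 1392/18783 = 0.07410957; Var(ȳ) = 0.92589043·3.552/1392 = 0.002362617.
Var(Ŷ) = 18783² · 0.002362617 = 833533.85.
SE(Ŷ) = √(833533.85) = 913.0.

913.0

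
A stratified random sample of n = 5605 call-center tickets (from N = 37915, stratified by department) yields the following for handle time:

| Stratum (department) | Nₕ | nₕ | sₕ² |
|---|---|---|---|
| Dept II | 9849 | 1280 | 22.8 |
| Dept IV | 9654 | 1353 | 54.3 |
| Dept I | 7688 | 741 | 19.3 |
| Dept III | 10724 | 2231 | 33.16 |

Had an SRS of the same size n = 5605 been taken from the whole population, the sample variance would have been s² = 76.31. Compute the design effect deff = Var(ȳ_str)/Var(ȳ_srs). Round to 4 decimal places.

0.4475

Var(ȳ_str) = Σ Wₕ²(1−fₕ)sₕ²/nₕ with Wₕ = Nₕ/37915:
  Dept II: (9849/37915)²·(1−1280/9849)·22.8/1280 = 0.0010457432
  Dept IV: (9654/37915)²·(1−1353/9654)·54.3/1353 = 0.002237266
  Dept I: (7688/37915)²·(1−741/7688)·19.3/741 = 9.6767084 × 10^-4
  Dept III: (10724/37915)²·(1−2231/10724)·33.16/2231 = 9.4169608 × 10^-4
  → Var(ȳ_str) = 0.0051923761.
Var(ȳ_srs) = (1 − 5605/37915)·76.31/5605 = 0.01160197.
deff = 0.0051923761 / 0.01160197 = 0.4475.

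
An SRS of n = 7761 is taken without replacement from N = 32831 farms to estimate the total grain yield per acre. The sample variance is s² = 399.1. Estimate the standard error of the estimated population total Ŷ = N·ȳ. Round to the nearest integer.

Var(Ŷ) = N²·Var(ȳ) = N²·(1 − n/N)·s²/n.
f = 7761/32831 = 0.23639243; Var(ȳ) = 0.76360757·399.1/7761 = 0.039267592.
Var(Ŷ) = 32831² · 0.039267592 = 4.2325538 × 10^7.
SE(Ŷ) = √(4.2325538 × 10^7) = 6506.

6506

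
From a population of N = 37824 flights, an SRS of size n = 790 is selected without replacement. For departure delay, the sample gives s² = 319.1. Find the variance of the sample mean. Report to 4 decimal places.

Under SRS without replacement, Var(ȳ) = (1 − f)·s²/n with f = n/N = 790/37824 = 0.02088621.
Var(ȳ) = (1 − 0.02088621)·319.1/790 = 0.97911379·0.40392405 = 0.39548761.

0.3955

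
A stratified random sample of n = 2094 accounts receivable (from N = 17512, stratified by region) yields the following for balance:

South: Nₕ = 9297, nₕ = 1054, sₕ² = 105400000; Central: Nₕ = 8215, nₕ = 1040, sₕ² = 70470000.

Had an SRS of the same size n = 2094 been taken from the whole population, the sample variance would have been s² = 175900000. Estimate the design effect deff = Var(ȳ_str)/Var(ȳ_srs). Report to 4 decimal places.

Var(ȳ_str) = Σ Wₕ²(1−fₕ)sₕ²/nₕ with Wₕ = Nₕ/17512:
  South: (9297/17512)²·(1−1054/9297)·105400000/1054 = 24989.446
  Central: (8215/17512)²·(1−1040/8215)·70470000/1040 = 13023.536
  → Var(ȳ_str) = 38012.982.
Var(ȳ_srs) = (1 − 2094/17512)·175900000/2094 = 73957.369.
deff = 38012.982 / 73957.369 = 0.5140.

0.5140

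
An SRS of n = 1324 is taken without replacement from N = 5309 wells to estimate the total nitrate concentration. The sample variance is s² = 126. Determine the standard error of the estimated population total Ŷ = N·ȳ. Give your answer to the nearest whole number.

1419

Var(Ŷ) = N²·Var(ȳ) = N²·(1 − n/N)·s²/n.
f = 1324/5309 = 0.24938783; Var(ȳ) = 0.75061217·126/1324 = 0.07143288.
Var(Ŷ) = 5309² · 0.07143288 = 2.0133701 × 10^6.
SE(Ŷ) = √(2.0133701 × 10^6) = 1419.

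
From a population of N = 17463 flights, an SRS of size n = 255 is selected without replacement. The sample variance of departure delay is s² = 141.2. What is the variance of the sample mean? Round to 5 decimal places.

Under SRS without replacement, Var(ȳ) = (1 − f)·s²/n with f = n/N = 255/17463 = 0.01460230.
Var(ȳ) = (1 − 0.01460230)·141.2/255 = 0.98539770·0.55372549 = 0.54563982.

0.54564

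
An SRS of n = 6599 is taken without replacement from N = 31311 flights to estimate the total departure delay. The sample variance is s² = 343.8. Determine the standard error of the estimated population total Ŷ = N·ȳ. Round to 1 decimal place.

6349.2

Var(Ŷ) = N²·Var(ȳ) = N²·(1 − n/N)·s²/n.
f = 6599/31311 = 0.21075660; Var(ȳ) = 0.78924340·343.8/6599 = 0.041118636.
Var(Ŷ) = 31311² · 0.041118636 = 4.0311836 × 10^7.
SE(Ŷ) = √(4.0311836 × 10^7) = 6349.2.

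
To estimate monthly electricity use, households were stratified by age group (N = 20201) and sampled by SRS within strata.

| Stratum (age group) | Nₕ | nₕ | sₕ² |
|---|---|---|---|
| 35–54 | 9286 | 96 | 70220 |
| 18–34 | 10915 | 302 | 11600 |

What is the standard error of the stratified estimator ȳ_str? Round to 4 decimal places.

12.8011

Var(ȳ_str) = Σₕ Wₕ²(1 − fₕ)sₕ²/nₕ with Wₕ = Nₕ/N, N = 20201.
35–54: Wₕ = 0.45968021; term = 0.45968021²·(1 − 0.01033814)·70220/96 = 152.96358.
18–34: Wₕ = 0.54031979; term = 0.54031979²·(1 − 0.02766835)·11600/302 = 10.903532.
Sum = 163.86711.
SE = √(163.86711) = 12.8011.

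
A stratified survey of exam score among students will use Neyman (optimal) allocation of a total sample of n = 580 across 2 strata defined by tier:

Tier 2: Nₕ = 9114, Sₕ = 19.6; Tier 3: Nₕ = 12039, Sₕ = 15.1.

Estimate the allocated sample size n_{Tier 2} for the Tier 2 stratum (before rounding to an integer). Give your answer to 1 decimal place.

287.5

Neyman allocation: nₕ = n·NₕSₕ / Σⱼ NⱼSⱼ.
Σ NⱼSⱼ = 9114·19.6 + 12039·15.1 = 360423.3.
n_{Tier 2} = 580·9114·19.6 / 360423.3 = 287.5.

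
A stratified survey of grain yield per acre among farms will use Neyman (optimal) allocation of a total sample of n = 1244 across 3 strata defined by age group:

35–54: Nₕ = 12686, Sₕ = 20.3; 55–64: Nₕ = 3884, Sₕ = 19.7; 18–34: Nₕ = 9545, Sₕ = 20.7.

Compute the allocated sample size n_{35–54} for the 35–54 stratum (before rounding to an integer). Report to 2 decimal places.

602.61

Neyman allocation: nₕ = n·NₕSₕ / Σⱼ NⱼSⱼ.
Σ NⱼSⱼ = 12686·20.3 + 3884·19.7 + 9545·20.7 = 531622.1.
n_{35–54} = 1244·12686·20.3 / 531622.1 = 602.61.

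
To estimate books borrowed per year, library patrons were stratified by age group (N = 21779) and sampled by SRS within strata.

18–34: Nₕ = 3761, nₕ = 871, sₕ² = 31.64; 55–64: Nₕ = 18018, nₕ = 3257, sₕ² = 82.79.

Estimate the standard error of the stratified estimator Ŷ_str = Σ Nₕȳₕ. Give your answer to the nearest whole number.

Var(Ŷ_str) = Σₕ Nₕ²(1 − fₕ)sₕ²/nₕ.
18–34: 3761²·(1 − 871/3761)·31.64/871 = 394838.5.
55–64: 18018²·(1 − 3257/18018)·82.79/3257 = 6.7605571 × 10^6.
Sum = 7.1553956 × 10^6.
SE = √(7.1553956 × 10^6) = 2675.

2675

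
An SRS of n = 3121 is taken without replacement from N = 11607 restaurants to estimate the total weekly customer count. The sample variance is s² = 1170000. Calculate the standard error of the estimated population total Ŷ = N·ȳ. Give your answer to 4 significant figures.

Var(Ŷ) = N²·Var(ȳ) = N²·(1 − n/N)·s²/n.
f = 3121/11607 = 0.26888946; Var(ȳ) = 0.73111054·1170000/3121 = 274.07861.
Var(Ŷ) = 11607² · 274.07861 = 3.6924542 × 10^10.
SE(Ŷ) = √(3.6924542 × 10^10) = 192200.

192200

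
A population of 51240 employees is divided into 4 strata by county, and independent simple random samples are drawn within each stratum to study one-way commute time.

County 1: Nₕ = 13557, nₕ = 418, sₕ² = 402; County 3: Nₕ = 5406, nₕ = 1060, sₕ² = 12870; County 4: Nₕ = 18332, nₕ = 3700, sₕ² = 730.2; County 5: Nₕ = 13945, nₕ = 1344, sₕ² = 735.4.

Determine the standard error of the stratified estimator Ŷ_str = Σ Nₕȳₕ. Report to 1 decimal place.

Var(Ŷ_str) = Σₕ Nₕ²(1 − fₕ)sₕ²/nₕ.
County 1: 13557²·(1 − 418/13557)·402/418 = 1.7130722 × 10^8.
County 3: 5406²·(1 − 1060/5406)·12870/1060 = 2.852584 × 10^8.
County 4: 18332²·(1 − 3700/18332)·730.2/3700 = 5.2936308 × 10^7.
County 5: 13945²·(1 − 1344/13945)·735.4/1344 = 9.614969 × 10^7.
Sum = 6.0565162 × 10^8.
SE = √(6.0565162 × 10^8) = 24610.0.

24610.0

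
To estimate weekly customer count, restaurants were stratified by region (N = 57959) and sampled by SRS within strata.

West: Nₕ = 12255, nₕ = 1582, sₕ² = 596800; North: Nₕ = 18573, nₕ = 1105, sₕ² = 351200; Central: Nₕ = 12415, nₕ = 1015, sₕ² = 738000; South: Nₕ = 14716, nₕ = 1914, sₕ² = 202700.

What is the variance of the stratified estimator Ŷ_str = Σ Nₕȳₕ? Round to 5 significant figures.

2.7531 × 10^11

Var(Ŷ_str) = Σₕ Nₕ²(1 − fₕ)sₕ²/nₕ.
West: 12255²·(1 − 1582/12255)·596800/1582 = 4.9342615 × 10^10.
North: 18573²·(1 − 1105/18573)·351200/1105 = 1.0311396 × 10^11.
Central: 12415²·(1 − 1015/12415)·738000/1015 = 1.0290628 × 10^11.
South: 14716²·(1 − 1914/14716)·202700/1914 = 1.9951678 × 10^10.
Sum = 2.7531453 × 10^11.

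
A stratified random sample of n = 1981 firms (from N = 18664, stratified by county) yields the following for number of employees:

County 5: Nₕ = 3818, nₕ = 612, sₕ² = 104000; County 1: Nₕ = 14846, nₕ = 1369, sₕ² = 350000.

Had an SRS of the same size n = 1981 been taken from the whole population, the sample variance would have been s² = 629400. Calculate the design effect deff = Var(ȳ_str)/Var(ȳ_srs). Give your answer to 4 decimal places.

Var(ȳ_str) = Σ Wₕ²(1−fₕ)sₕ²/nₕ with Wₕ = Nₕ/18664:
  County 5: (3818/18664)²·(1−612/3818)·104000/612 = 5.9713415
  County 1: (14846/18664)²·(1−1369/14846)·350000/1369 = 146.84455
  → Var(ȳ_str) = 152.81589.
Var(ȳ_srs) = (1 − 1981/18664)·629400/1981 = 283.99565.
deff = 152.81589 / 283.99565 = 0.5381.

0.5381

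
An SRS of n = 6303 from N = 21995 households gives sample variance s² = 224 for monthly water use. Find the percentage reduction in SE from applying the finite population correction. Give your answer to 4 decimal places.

f = n/N = 6303/21995 = 0.28656513.
SE_no-fpc = √(s²/n) = 0.18851693; SE_fpc = √((1−f)s²/n) = 0.15923096.
Ratio = √(1−f) = 0.84465074. Reduction = 100·(1 − 0.84465074) = 15.5349%.

15.5349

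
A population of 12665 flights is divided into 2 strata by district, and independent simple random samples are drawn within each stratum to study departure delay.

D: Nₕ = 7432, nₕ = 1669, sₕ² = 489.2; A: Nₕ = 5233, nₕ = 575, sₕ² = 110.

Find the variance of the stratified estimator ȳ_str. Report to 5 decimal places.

Var(ȳ_str) = Σₕ Wₕ²(1 − fₕ)sₕ²/nₕ with Wₕ = Nₕ/N, N = 12665.
D: Wₕ = 0.58681405; term = 0.58681405²·(1 − 0.22456943)·489.2/1669 = 0.078266163.
A: Wₕ = 0.41318595; term = 0.41318595²·(1 − 0.10987961)·110/575 = 0.029071315.
Sum = 0.10733748.

0.10734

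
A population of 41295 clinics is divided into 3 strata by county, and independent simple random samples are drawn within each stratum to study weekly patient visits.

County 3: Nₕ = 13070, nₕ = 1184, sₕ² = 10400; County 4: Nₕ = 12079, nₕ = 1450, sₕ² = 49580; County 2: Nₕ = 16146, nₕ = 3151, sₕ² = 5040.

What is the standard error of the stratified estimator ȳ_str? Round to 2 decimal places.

1.89

Var(ȳ_str) = Σₕ Wₕ²(1 − fₕ)sₕ²/nₕ with Wₕ = Nₕ/N, N = 41295.
County 3: Wₕ = 0.31650321; term = 0.31650321²·(1 − 0.09058914)·10400/1184 = 0.80019901.
County 4: Wₕ = 0.29250515; term = 0.29250515²·(1 − 0.12004305)·49580/1450 = 2.5743463.
County 2: Wₕ = 0.39099165; term = 0.39099165²·(1 − 0.19515670)·5040/3151 = 0.19680151.
Sum = 3.5713468.
SE = √(3.5713468) = 1.89.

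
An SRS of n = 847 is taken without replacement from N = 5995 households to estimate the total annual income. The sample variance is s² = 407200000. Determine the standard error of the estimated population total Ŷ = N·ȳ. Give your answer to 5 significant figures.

Var(Ŷ) = N²·Var(ȳ) = N²·(1 − n/N)·s²/n.
f = 847/5995 = 0.14128440; Var(ȳ) = 0.85871560·407200000/847 = 412832.34.
Var(Ŷ) = 5995² · 412832.34 = 1.4837205 × 10^13.
SE(Ŷ) = √(1.4837205 × 10^13) = 3.8519 × 10^6.

3.8519 × 10^6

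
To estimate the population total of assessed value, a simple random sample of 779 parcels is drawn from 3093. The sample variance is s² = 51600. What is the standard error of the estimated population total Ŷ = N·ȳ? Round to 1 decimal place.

21773.5

Var(Ŷ) = N²·Var(ȳ) = N²·(1 − n/N)·s²/n.
f = 779/3093 = 0.25185904; Var(ȳ) = 0.74814096·51600/779 = 49.555935.
Var(Ŷ) = 3093² · 49.555935 = 4.7408424 × 10^8.
SE(Ŷ) = √(4.7408424 × 10^8) = 21773.5.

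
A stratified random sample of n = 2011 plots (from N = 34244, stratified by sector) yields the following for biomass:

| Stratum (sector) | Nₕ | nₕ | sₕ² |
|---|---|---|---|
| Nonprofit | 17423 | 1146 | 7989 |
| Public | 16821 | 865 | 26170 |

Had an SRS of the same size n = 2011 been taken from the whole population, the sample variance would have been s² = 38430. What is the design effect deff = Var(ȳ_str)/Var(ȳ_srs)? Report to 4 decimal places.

Var(ȳ_str) = Σ Wₕ²(1−fₕ)sₕ²/nₕ with Wₕ = Nₕ/34244:
  Nonprofit: (17423/34244)²·(1−1146/17423)·7989/1146 = 1.6859168
  Public: (16821/34244)²·(1−865/16821)·26170/865 = 6.9245966
  → Var(ȳ_str) = 8.6105134.
Var(ȳ_srs) = (1 − 2011/34244)·38430/2011 = 17.987655.
deff = 8.6105134 / 17.987655 = 0.4787.

0.4787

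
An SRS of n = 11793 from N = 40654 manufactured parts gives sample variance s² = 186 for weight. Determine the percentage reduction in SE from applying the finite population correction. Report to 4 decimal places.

15.7434

f = n/N = 11793/40654 = 0.29008216.
SE_no-fpc = √(s²/n) = 0.12558689; SE_fpc = √((1−f)s²/n) = 0.10581528.
Ratio = √(1−f) = 0.84256622. Reduction = 100·(1 − 0.84256622) = 15.7434%.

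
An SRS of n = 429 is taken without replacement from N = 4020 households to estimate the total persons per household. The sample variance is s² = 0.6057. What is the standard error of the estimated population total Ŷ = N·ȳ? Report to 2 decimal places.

142.76

Var(Ŷ) = N²·Var(ȳ) = N²·(1 − n/N)·s²/n.
f = 429/4020 = 0.10671642; Var(ȳ) = 0.89328358·0.6057/429 = 0.0012612165.
Var(Ŷ) = 4020² · 0.0012612165 = 20381.763.
SE(Ŷ) = √(20381.763) = 142.76.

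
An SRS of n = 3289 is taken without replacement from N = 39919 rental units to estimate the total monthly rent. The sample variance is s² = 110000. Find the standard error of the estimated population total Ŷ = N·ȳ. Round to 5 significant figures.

Var(Ŷ) = N²·Var(ȳ) = N²·(1 − n/N)·s²/n.
f = 3289/39919 = 0.08239184; Var(ȳ) = 0.91760816·110000/3289 = 30.689236.
Var(Ŷ) = 39919² · 30.689236 = 4.8904113 × 10^10.
SE(Ŷ) = √(4.8904113 × 10^10) = 221140.

221140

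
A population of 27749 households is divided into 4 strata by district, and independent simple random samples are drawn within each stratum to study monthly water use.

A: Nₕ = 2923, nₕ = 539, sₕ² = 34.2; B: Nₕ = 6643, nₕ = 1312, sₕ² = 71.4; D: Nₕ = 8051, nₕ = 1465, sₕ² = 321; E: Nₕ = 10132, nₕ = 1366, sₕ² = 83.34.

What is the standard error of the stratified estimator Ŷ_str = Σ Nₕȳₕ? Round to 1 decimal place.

4405.3

Var(Ŷ_str) = Σₕ Nₕ²(1 − fₕ)sₕ²/nₕ.
A: 2923²·(1 − 539/2923)·34.2/539 = 442152.83.
B: 6643²·(1 − 1312/6643)·71.4/1312 = 1.9272467 × 10^6.
D: 8051²·(1 − 1465/8051)·321/1465 = 1.1618203 × 10^7.
E: 10132²·(1 − 1366/10132)·83.34/1366 = 5.4187541 × 10^6.
Sum = 1.9406357 × 10^7.
SE = √(1.9406357 × 10^7) = 4405.3.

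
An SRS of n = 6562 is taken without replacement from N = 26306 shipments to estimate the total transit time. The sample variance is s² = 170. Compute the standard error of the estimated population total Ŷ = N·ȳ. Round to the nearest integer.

3668

Var(Ŷ) = N²·Var(ȳ) = N²·(1 − n/N)·s²/n.
f = 6562/26306 = 0.24944879; Var(ȳ) = 0.75055121·170/6562 = 0.019444332.
Var(Ŷ) = 26306² · 0.019444332 = 1.3455587 × 10^7.
SE(Ŷ) = √(1.3455587 × 10^7) = 3668.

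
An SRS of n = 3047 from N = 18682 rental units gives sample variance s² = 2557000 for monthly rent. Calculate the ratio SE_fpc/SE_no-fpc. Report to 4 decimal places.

f = n/N = 3047/18682 = 0.16309817.
SE_no-fpc = √(s²/n) = 28.968709; SE_fpc = √((1−f)s²/n) = 26.501252.
Ratio = √(1−f) = 0.91482339.

0.9148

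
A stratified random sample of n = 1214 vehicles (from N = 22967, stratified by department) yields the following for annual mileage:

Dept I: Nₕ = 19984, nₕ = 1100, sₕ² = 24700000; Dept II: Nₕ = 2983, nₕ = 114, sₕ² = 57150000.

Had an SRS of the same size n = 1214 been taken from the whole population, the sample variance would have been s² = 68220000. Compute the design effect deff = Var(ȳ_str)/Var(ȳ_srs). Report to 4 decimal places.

0.4547

Var(ȳ_str) = Σ Wₕ²(1−fₕ)sₕ²/nₕ with Wₕ = Nₕ/22967:
  Dept I: (19984/22967)²·(1−1100/19984)·24700000/1100 = 16064.682
  Dept II: (2983/22967)²·(1−114/2983)·57150000/114 = 8133.6718
  → Var(ȳ_str) = 24198.354.
Var(ȳ_srs) = (1 − 1214/22967)·68220000/1214 = 53224.05.
deff = 24198.354 / 53224.05 = 0.4547.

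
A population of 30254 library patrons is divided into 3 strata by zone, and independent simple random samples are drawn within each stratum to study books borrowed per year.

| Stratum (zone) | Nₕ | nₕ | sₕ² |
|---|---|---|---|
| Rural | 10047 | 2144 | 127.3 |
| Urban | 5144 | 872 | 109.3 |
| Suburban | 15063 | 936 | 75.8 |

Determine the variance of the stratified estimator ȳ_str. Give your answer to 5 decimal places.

Var(ȳ_str) = Σₕ Wₕ²(1 − fₕ)sₕ²/nₕ with Wₕ = Nₕ/N, N = 30254.
Rural: Wₕ = 0.33208832; term = 0.33208832²·(1 − 0.21339703)·127.3/2144 = 0.0051507017.
Urban: Wₕ = 0.17002710; term = 0.17002710²·(1 − 0.16951788)·109.3/872 = 0.0030093332.
Suburban: Wₕ = 0.49788458; term = 0.49788458²·(1 − 0.06213902)·75.8/936 = 0.018827349.
Sum = 0.026987384.

0.02699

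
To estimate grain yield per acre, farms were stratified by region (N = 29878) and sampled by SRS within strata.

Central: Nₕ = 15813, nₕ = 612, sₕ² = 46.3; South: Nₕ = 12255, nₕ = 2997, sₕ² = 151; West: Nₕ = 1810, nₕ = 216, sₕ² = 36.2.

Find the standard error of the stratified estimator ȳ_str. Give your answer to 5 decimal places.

Var(ȳ_str) = Σₕ Wₕ²(1 − fₕ)sₕ²/nₕ with Wₕ = Nₕ/N, N = 29878.
Central: Wₕ = 0.52925229; term = 0.52925229²·(1 − 0.03870233)·46.3/612 = 0.020371028.
South: Wₕ = 0.41016802; term = 0.41016802²·(1 − 0.24455324)·151/2997 = 0.0064035035.
West: Wₕ = 0.06057969; term = 0.06057969²·(1 − 0.11933702)·36.2/216 = 5.416499 × 10^-4.
Sum = 0.027316181.
SE = √(0.027316181) = 0.16528.

0.16528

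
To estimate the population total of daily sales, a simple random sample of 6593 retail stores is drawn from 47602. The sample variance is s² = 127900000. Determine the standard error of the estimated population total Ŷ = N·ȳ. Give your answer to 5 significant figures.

6.1538 × 10^6

Var(Ŷ) = N²·Var(ȳ) = N²·(1 − n/N)·s²/n.
f = 6593/47602 = 0.13850258; Var(ȳ) = 0.86149742·127900000/6593 = 16712.501.
Var(Ŷ) = 47602² · 16712.501 = 3.7869698 × 10^13.
SE(Ŷ) = √(3.7869698 × 10^13) = 6.1538 × 10^6.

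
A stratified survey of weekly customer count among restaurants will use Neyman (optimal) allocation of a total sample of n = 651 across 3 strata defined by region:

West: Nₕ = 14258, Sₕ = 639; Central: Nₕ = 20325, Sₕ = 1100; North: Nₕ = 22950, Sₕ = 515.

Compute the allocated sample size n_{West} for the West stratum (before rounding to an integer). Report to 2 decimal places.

Neyman allocation: nₕ = n·NₕSₕ / Σⱼ NⱼSⱼ.
Σ NⱼSⱼ = 14258·639 + 20325·1100 + 22950·515 = 4.3287612 × 10^7.
n_{West} = 651·14258·639 / (4.3287612 × 10^7) = 137.02.

137.02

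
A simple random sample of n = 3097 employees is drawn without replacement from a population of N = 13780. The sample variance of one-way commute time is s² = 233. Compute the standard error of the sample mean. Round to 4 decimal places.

Under SRS without replacement, Var(ȳ) = (1 − f)·s²/n with f = n/N = 3097/13780 = 0.22474601.
Var(ȳ) = (1 − 0.22474601)·233/3097 = 0.77525399·0.075234098 = 0.058325534.
SE(ȳ) = √(0.058325534) = 0.2415.

0.2415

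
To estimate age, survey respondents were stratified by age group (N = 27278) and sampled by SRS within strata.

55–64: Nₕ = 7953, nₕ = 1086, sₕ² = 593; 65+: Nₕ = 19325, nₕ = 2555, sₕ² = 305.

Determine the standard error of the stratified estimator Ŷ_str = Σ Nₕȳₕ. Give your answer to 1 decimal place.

8276.9

Var(Ŷ_str) = Σₕ Nₕ²(1 − fₕ)sₕ²/nₕ.
55–64: 7953²·(1 − 1086/7953)·593/1086 = 2.9821048 × 10^7.
65+: 19325²·(1 − 2555/19325)·305/2555 = 3.8686683 × 10^7.
Sum = 6.8507731 × 10^7.
SE = √(6.8507731 × 10^7) = 8276.9.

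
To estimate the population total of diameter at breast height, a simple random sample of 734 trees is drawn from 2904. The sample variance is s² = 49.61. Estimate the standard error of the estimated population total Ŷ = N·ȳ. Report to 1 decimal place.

652.6

Var(Ŷ) = N²·Var(ȳ) = N²·(1 − n/N)·s²/n.
f = 734/2904 = 0.25275482; Var(ȳ) = 0.74724518·49.61/734 = 0.050505223.
Var(Ŷ) = 2904² · 0.050505223 = 425921.45.
SE(Ŷ) = √(425921.45) = 652.6.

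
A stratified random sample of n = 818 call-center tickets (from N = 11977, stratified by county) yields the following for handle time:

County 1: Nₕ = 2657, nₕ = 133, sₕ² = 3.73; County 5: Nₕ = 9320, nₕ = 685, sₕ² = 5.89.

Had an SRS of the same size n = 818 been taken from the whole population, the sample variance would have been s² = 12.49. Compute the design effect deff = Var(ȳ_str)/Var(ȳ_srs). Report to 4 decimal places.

Var(ȳ_str) = Σ Wₕ²(1−fₕ)sₕ²/nₕ with Wₕ = Nₕ/11977:
  County 1: (2657/11977)²·(1−133/2657)·3.73/133 = 0.0013111187
  County 5: (9320/11977)²·(1−685/9320)·5.89/685 = 0.0048239953
  → Var(ȳ_str) = 0.006135114.
Var(ȳ_srs) = (1 − 818/11977)·12.49/818 = 0.014226117.
deff = 0.006135114 / 0.014226117 = 0.4313.

0.4313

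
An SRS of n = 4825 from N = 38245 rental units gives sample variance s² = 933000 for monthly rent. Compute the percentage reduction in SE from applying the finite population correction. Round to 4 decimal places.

6.5206

f = n/N = 4825/38245 = 0.12616028.
SE_no-fpc = √(s²/n) = 13.905678; SE_fpc = √((1−f)s²/n) = 12.998943.
Ratio = √(1−f) = 0.93479394. Reduction = 100·(1 − 0.93479394) = 6.5206%.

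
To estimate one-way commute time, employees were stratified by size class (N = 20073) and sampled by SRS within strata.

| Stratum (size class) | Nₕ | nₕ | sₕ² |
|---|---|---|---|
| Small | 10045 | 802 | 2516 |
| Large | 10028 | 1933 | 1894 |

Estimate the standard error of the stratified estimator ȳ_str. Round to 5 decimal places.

Var(ȳ_str) = Σₕ Wₕ²(1 − fₕ)sₕ²/nₕ with Wₕ = Nₕ/N, N = 20073.
Small: Wₕ = 0.50042345; term = 0.50042345²·(1 − 0.07984072)·2516/802 = 0.72289396.
Large: Wₕ = 0.49957655; term = 0.49957655²·(1 − 0.19276027)·1894/1933 = 0.19740345.
Sum = 0.92029741.
SE = √(0.92029741) = 0.95932.

0.95932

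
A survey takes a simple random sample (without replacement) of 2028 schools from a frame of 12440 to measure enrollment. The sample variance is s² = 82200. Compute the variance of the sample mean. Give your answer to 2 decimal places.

33.92

Under SRS without replacement, Var(ȳ) = (1 − f)·s²/n with f = n/N = 2028/12440 = 0.16302251.
Var(ȳ) = (1 − 0.16302251)·82200/2028 = 0.83697749·40.532544 = 33.924827.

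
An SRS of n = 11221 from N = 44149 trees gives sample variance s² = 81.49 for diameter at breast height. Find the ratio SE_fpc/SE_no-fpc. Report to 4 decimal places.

0.8636

f = n/N = 11221/44149 = 0.25416204.
SE_no-fpc = √(s²/n) = 0.085218989; SE_fpc = √((1−f)s²/n) = 0.073596747.
Ratio = √(1−f) = 0.86361910.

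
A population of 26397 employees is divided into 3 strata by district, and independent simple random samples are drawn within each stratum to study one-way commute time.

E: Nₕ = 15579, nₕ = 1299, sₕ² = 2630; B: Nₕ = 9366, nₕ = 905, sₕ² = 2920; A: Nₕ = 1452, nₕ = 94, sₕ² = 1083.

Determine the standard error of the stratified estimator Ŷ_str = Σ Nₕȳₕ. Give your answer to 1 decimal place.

26996.7

Var(Ŷ_str) = Σₕ Nₕ²(1 − fₕ)sₕ²/nₕ.
E: 15579²·(1 − 1299/15579)·2630/1299 = 4.5041659 × 10^8.
B: 9366²·(1 − 905/9366)·2920/905 = 2.5568787 × 10^8.
A: 1452²·(1 − 94/1452)·1083/94 = 2.2717838 × 10^7.
Sum = 7.288223 × 10^8.
SE = √(7.288223 × 10^8) = 26996.7.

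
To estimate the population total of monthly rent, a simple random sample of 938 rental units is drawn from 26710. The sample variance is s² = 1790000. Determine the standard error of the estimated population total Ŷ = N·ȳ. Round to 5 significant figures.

Var(Ŷ) = N²·Var(ȳ) = N²·(1 − n/N)·s²/n.
f = 938/26710 = 0.03511793; Var(ȳ) = 0.96488207·1790000/938 = 1841.2995.
Var(Ŷ) = 26710² · 1841.2995 = 1.3136274 × 10^12.
SE(Ŷ) = √(1.3136274 × 10^12) = 1.1461 × 10^6.

1.1461 × 10^6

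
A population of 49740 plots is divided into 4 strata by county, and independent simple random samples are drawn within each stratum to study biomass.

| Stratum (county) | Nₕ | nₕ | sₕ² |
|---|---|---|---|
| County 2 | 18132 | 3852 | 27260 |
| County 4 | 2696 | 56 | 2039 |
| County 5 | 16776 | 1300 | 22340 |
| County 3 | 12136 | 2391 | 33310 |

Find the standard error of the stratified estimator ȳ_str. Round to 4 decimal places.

1.8206

Var(ȳ_str) = Σₕ Wₕ²(1 − fₕ)sₕ²/nₕ with Wₕ = Nₕ/N, N = 49740.
County 2: Wₕ = 0.36453559; term = 0.36453559²·(1 − 0.21244209)·27260/3852 = 0.74063107.
County 4: Wₕ = 0.05420185; term = 0.05420185²·(1 − 0.02077151)·2039/56 = 0.10474697.
County 5: Wₕ = 0.33727382; term = 0.33727382²·(1 − 0.07749165)·22340/1300 = 1.8033308.
County 3: Wₕ = 0.24398874; term = 0.24398874²·(1 − 0.19701714)·33310/2391 = 0.6659489.
Sum = 3.3146577.
SE = √(3.3146577) = 1.8206.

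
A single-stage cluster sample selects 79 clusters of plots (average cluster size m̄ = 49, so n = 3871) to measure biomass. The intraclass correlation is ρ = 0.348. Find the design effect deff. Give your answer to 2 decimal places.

17.70

deff = 1 + (49 − 1)·0.348 = 1 + 16.704 = 17.704.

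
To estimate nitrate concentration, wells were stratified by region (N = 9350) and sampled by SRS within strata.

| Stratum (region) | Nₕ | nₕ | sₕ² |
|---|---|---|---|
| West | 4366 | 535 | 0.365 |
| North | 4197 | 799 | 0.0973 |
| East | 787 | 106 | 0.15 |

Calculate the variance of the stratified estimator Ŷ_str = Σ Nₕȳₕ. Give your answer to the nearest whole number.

13906

Var(Ŷ_str) = Σₕ Nₕ²(1 − fₕ)sₕ²/nₕ.
West: 4366²·(1 − 535/4366)·0.365/535 = 11411.296.
North: 4197²·(1 − 799/4197)·0.0973/799 = 1736.7144.
East: 787²·(1 − 106/787)·0.15/106 = 758.41557.
Sum = 13906.426.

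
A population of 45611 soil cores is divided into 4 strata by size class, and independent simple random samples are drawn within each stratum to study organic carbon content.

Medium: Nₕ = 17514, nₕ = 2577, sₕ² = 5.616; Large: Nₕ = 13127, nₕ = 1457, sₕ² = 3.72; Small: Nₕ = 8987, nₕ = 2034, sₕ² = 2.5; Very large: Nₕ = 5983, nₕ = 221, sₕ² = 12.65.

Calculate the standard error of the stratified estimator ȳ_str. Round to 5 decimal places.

Var(ȳ_str) = Σₕ Wₕ²(1 − fₕ)sₕ²/nₕ with Wₕ = Nₕ/N, N = 45611.
Medium: Wₕ = 0.38398632; term = 0.38398632²·(1 − 0.14713943)·5.616/2577 = 2.7404521 × 10^-4.
Large: Wₕ = 0.28780338; term = 0.28780338²·(1 − 0.11099261)·3.72/1457 = 1.8800982 × 10^-4.
Small: Wₕ = 0.19703580; term = 0.19703580²·(1 − 0.22632692)·2.5/2034 = 3.6917888 × 10^-5.
Very large: Wₕ = 0.13117450; term = 0.13117450²·(1 − 0.03693799)·12.65/221 = 9.4853054 × 10^-4.
Sum = 0.0014475035.
SE = √(0.0014475035) = 0.03805.

0.03805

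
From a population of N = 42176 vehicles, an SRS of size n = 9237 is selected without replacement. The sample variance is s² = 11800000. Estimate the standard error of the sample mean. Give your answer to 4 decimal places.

31.5862

Under SRS without replacement, Var(ȳ) = (1 − f)·s²/n with f = n/N = 9237/42176 = 0.21901081.
Var(ȳ) = (1 − 0.21901081)·11800000/9237 = 0.78098919·1277.471 = 997.69107.
SE(ȳ) = √(997.69107) = 31.5862.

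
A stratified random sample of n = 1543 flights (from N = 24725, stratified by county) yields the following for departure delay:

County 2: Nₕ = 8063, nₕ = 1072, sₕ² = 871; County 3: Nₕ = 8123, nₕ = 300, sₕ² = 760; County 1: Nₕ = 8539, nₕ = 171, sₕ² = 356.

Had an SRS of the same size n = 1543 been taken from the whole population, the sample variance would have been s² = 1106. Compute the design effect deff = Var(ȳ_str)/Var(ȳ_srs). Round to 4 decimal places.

Var(ȳ_str) = Σ Wₕ²(1−fₕ)sₕ²/nₕ with Wₕ = Nₕ/24725:
  County 2: (8063/24725)²·(1−1072/8063)·871/1072 = 0.074918096
  County 3: (8123/24725)²·(1−300/8123)·760/300 = 0.26333557
  County 1: (8539/24725)²·(1−171/8539)·356/171 = 0.24333802
  → Var(ȳ_str) = 0.58159169.
Var(ȳ_srs) = (1 − 1543/24725)·1106/1543 = 0.67205343.
deff = 0.58159169 / 0.67205343 = 0.8654.

0.8654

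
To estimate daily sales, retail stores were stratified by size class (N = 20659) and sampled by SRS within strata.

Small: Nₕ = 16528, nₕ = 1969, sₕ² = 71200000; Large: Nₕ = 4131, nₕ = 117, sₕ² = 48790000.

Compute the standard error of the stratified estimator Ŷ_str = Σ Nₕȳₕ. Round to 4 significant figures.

Var(Ŷ_str) = Σₕ Nₕ²(1 − fₕ)sₕ²/nₕ.
Small: 16528²·(1 − 1969/16528)·71200000/1969 = 8.7013398 × 10^12.
Large: 4131²·(1 − 117/4131)·48790000/117 = 6.9147665 × 10^12.
Sum = 1.5616106 × 10^13.
SE = √(1.5616106 × 10^13) = 3.952 × 10^6.

3.952 × 10^6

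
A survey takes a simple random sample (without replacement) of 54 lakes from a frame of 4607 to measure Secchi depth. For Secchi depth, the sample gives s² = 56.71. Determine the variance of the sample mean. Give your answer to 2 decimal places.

Under SRS without replacement, Var(ȳ) = (1 − f)·s²/n with f = n/N = 54/4607 = 0.01172129.
Var(ȳ) = (1 − 0.01172129)·56.71/54 = 0.98827871·1.0501852 = 1.0378757.

1.04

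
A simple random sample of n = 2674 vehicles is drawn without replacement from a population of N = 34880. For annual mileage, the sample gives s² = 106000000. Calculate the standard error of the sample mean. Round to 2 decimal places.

Under SRS without replacement, Var(ȳ) = (1 − f)·s²/n with f = n/N = 2674/34880 = 0.07666284.
Var(ȳ) = (1 − 0.07666284)·106000000/2674 = 0.92333716·39640.987 = 36601.996.
SE(ȳ) = √(36601.996) = 191.32.

191.32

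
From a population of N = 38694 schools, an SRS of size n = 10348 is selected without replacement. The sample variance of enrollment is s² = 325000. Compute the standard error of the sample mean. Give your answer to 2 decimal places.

Under SRS without replacement, Var(ȳ) = (1 − f)·s²/n with f = n/N = 10348/38694 = 0.26743164.
Var(ȳ) = (1 − 0.26743164)·325000/10348 = 0.73256836·31.407035 = 23.0078.
SE(ȳ) = √(23.0078) = 4.80.

4.80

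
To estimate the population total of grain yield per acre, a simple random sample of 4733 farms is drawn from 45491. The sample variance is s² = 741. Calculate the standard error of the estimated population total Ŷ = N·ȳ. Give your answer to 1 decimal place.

17037.7

Var(Ŷ) = N²·Var(ȳ) = N²·(1 − n/N)·s²/n.
f = 4733/45491 = 0.10404256; Var(ȳ) = 0.89595744·741/4733 = 0.14027138.
Var(Ŷ) = 45491² · 0.14027138 = 2.9028195 × 10^8.
SE(Ŷ) = √(2.9028195 × 10^8) = 17037.7.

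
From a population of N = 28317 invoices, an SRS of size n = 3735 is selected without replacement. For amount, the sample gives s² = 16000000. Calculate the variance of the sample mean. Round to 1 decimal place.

3718.8

Under SRS without replacement, Var(ȳ) = (1 − f)·s²/n with f = n/N = 3735/28317 = 0.13189957.
Var(ȳ) = (1 − 0.13189957)·16000000/3735 = 0.86810043·4283.8019 = 3718.7703.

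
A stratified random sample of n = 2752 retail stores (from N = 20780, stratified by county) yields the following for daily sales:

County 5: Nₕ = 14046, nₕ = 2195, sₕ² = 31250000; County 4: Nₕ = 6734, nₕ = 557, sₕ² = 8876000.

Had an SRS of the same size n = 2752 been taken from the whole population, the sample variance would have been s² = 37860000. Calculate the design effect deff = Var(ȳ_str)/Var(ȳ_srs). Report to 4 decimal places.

0.5884

Var(ȳ_str) = Σ Wₕ²(1−fₕ)sₕ²/nₕ with Wₕ = Nₕ/20780:
  County 5: (14046/20780)²·(1−2195/14046)·31250000/2195 = 5488.2271
  County 4: (6734/20780)²·(1−557/6734)·8876000/557 = 1535.0472
  → Var(ȳ_str) = 7023.2743.
Var(ȳ_srs) = (1 − 2752/20780)·37860000/2752 = 11935.323.
deff = 7023.2743 / 11935.323 = 0.5884.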